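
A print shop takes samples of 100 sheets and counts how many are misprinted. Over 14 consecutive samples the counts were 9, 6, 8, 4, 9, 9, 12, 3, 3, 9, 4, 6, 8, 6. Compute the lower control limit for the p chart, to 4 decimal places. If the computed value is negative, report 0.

p̄ = Σdᵢ / (k·n) = 96 / (14 × 100) = 0.06857
LCL = p̄ − 3·√(p̄(1−p̄)/n) = 0.06857 − 3 × 0.02527 = -0.00725 → 0 (negative, so LCL = 0)

0.0000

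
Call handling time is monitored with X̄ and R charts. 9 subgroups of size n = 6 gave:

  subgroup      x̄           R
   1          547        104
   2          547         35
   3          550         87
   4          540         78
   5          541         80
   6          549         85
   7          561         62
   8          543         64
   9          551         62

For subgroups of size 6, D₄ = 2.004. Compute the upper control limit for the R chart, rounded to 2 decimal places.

R̄ = (104 + 35 + 87 + 78 + 80 + 85 + 62 + 64 + 62) / 9 = 657.0000 / 9 = 73.0000
UCL_R = D₄·R̄ = 2.004 × 73.0000 = 146.2920

146.29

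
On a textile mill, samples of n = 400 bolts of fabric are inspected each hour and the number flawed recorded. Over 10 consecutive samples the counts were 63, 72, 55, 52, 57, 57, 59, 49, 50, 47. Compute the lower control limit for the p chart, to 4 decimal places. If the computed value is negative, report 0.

p̄ = Σdᵢ / (k·n) = 561 / (10 × 400) = 0.14025
LCL = p̄ − 3·√(p̄(1−p̄)/n) = 0.14025 − 3 × 0.01736 = 0.08816

0.0882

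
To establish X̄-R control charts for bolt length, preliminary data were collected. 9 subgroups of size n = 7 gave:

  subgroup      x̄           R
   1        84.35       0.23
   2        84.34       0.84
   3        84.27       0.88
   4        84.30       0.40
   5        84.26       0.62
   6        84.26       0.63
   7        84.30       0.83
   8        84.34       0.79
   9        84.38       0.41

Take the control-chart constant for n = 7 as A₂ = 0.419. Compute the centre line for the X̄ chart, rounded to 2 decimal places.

X̄̄ = (84.35 + 84.34 + 84.27 + 84.30 + 84.26 + 84.26 + 84.30 + 84.34 + 84.38) / 9 = 758.8000 / 9 = 84.3111
CL = X̄̄ = 84.3111

84.31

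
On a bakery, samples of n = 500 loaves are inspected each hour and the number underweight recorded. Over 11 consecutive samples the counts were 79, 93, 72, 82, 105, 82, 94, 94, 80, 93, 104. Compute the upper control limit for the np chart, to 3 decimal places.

p̄ = Σdᵢ / (k·n) = 978 / (11 × 500) = 0.17782
UCL = np̄ + 3·√(np̄(1−p̄)) = 88.9091 + 3 × √(88.9091×0.82218) = 88.9091 + 3 × 8.5498 = 114.5586

114.559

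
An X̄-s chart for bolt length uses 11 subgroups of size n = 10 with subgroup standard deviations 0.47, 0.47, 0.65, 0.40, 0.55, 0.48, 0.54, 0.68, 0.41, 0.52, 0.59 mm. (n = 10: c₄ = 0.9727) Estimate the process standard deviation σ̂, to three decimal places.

s̄ = (0.47 + 0.47 + 0.65 + 0.40 + 0.55 + 0.48 + 0.54 + 0.68 + 0.41 + 0.52 + 0.59) / 11 = 0.5236
σ̂ = s̄ / c₄ = 0.5236 / 0.9727 = 0.5383

0.538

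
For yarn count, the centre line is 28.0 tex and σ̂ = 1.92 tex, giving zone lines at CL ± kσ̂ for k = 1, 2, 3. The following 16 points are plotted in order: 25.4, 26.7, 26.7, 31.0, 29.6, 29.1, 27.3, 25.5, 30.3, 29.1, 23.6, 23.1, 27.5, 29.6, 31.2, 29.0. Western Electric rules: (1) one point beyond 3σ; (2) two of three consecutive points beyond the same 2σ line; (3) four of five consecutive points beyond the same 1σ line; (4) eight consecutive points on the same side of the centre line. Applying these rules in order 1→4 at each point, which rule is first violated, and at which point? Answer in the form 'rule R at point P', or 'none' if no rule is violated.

rule 2 at point 12

Zone of each point (C = within 1σ̂, B = 1σ̂–2σ̂, A = 2σ̂–3σ̂, * = beyond 3σ̂; sign = side of CL): 1:-B, 2:-C, 3:-C, 4:+B, 5:+C, 6:+C, 7:-C, 8:-B, 9:+B, 10:+C, 11:-A, 12:-A, 13:-C, 14:+C, 15:+B, 16:+C
Rule 2 (two of three consecutive points beyond the same 2σ limit) is satisfied at point 12.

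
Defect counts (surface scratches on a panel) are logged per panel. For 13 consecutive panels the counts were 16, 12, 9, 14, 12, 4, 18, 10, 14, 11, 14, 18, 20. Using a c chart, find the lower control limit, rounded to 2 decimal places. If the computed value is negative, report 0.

2.32

c̄ = (16 + 12 + 9 + 14 + 12 + 4 + 18 + 10 + 14 + 11 + 14 + 18 + 20) / 13 = 172 / 13 = 13.2308
LCL = c̄ − 3√c̄ = 13.2308 − 3 × 3.6374 = 2.3185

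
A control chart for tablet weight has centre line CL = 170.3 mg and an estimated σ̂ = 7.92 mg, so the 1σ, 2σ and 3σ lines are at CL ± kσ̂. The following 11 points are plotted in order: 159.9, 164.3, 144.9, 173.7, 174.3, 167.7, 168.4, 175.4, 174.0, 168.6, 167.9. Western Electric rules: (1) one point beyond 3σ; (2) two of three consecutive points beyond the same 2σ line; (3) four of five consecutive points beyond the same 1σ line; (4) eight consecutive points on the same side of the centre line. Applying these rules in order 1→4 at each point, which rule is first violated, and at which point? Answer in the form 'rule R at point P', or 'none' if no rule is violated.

Zone of each point (C = within 1σ̂, B = 1σ̂–2σ̂, A = 2σ̂–3σ̂, * = beyond 3σ̂; sign = side of CL): 1:-B, 2:-C, 3:-*, 4:+C, 5:+C, 6:-C, 7:-C, 8:+C, 9:+C, 10:-C, 11:-C
Rule 1 (one point beyond the 3σ limits) is satisfied at point 3.

rule 1 at point 3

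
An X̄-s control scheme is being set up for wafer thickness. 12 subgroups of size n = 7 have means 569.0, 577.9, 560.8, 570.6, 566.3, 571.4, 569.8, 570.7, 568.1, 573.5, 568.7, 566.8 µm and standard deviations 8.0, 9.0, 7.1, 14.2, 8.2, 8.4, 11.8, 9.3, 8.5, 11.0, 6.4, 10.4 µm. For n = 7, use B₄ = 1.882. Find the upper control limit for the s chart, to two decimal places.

17.61

s̄ = (8.0 + 9.0 + 7.1 + 14.2 + 8.2 + 8.4 + 11.8 + 9.3 + 8.5 + 11.0 + 6.4 + 10.4) / 12 = 9.3583
UCL_s = B₄·s̄ = 1.882 × 9.3583 = 17.6124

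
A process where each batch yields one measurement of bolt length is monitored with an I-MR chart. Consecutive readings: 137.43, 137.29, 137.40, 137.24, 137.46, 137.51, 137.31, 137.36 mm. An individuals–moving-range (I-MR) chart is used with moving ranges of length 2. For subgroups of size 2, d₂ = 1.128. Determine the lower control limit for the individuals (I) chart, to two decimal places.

137.02

X̄ = (137.43 + 137.29 + 137.40 + 137.24 + 137.46 + 137.51 + 137.31 + 137.36) / 8 = 137.3750
Moving ranges: 0.14, 0.11, 0.16, 0.22, 0.05, 0.20, 0.05; M̄R̄ = 0.9300 / 7 = 0.1329
LCL = X̄ − 3·M̄R̄/d₂ = 137.3750 − 3 × 0.1329 / 1.128 = 137.0217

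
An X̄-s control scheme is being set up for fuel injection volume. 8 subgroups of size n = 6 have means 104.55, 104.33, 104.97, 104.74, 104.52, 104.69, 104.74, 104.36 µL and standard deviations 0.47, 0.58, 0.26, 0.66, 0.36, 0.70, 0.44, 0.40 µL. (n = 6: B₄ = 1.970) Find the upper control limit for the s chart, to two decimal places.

0.95

s̄ = (0.47 + 0.58 + 0.26 + 0.66 + 0.36 + 0.70 + 0.44 + 0.40) / 8 = 0.4838
UCL_s = B₄·s̄ = 1.970 × 0.4838 = 0.9530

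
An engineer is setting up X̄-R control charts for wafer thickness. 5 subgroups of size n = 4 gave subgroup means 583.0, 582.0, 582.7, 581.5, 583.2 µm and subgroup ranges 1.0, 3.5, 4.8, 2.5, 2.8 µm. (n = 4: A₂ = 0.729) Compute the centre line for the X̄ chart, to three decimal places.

582.480

X̄̄ = (583.0 + 582.0 + 582.7 + 581.5 + 583.2) / 5 = 2912.4000 / 5 = 582.4800
CL = X̄̄ = 582.4800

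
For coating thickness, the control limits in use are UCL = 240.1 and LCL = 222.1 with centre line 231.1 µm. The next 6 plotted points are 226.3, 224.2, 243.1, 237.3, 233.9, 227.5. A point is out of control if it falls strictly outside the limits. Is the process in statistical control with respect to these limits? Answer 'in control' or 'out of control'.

Compare each point to [222.1, 240.1]: sample 3 = 243.1 > UCL.

out of control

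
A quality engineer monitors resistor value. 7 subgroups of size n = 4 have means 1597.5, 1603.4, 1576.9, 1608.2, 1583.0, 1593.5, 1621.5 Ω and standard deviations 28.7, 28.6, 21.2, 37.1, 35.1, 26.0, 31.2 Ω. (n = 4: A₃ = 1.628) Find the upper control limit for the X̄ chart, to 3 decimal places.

X̄̄ = (1597.5 + 1603.4 + 1576.9 + 1608.2 + 1583.0 + 1593.5 + 1621.5) / 7 = 1597.7143
s̄ = (28.7 + 28.6 + 21.2 + 37.1 + 35.1 + 26.0 + 31.2) / 7 = 29.7000
UCL = X̄̄ + A₃·s̄ = 1597.7143 + 1.628 × 29.7000 = 1646.0659

1646.066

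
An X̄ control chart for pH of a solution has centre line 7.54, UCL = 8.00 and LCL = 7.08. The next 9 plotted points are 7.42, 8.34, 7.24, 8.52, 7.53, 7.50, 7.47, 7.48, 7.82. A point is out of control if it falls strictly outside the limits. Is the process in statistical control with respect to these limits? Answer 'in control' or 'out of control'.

out of control

Compare each point to [7.08, 8.00]: sample 2 = 8.34 > UCL; sample 4 = 8.52 > UCL.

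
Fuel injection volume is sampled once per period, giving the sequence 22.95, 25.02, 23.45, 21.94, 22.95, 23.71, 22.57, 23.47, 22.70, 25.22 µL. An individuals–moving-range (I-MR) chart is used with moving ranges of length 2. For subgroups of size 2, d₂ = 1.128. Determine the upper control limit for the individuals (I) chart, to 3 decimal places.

27.018

X̄ = (22.95 + 25.02 + 23.45 + 21.94 + 22.95 + 23.71 + 22.57 + 23.47 + 22.70 + 25.22) / 10 = 23.3980
Moving ranges: 2.07, 1.57, 1.51, 1.01, 0.76, 1.14, 0.90, 0.77, 2.52; M̄R̄ = 12.2500 / 9 = 1.3611
UCL = X̄ + 3·M̄R̄/d₂ = 23.3980 + 3 × 1.3611 / 1.128 = 27.0180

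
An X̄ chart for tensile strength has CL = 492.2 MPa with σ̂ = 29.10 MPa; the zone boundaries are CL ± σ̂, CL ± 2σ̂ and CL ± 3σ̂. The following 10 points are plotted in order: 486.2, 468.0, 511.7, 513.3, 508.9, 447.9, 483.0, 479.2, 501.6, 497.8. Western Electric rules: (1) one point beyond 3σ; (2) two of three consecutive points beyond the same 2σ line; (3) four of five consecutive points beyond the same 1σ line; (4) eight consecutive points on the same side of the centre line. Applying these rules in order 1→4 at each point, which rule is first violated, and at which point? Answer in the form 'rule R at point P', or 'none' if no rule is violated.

none

Zone of each point (C = within 1σ̂, B = 1σ̂–2σ̂, A = 2σ̂–3σ̂, * = beyond 3σ̂; sign = side of CL): 1:-C, 2:-C, 3:+C, 4:+C, 5:+C, 6:-B, 7:-C, 8:-C, 9:+C, 10:+C
No rule fires across all 10 points.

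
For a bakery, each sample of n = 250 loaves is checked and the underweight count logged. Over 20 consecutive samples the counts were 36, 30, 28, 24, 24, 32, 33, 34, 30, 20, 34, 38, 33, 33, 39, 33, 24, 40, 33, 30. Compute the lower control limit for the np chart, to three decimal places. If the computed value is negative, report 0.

p̄ = Σdᵢ / (k·n) = 628 / (20 × 250) = 0.12560
LCL = np̄ − 3·√(np̄(1−p̄)) = 31.4000 − 3 × 5.2399 = 15.6804

15.680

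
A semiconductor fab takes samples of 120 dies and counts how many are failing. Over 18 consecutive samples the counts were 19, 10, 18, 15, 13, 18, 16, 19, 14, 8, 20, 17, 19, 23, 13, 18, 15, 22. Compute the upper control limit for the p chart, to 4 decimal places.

p̄ = Σdᵢ / (k·n) = 297 / (18 × 120) = 0.13750
UCL = p̄ + 3·√(p̄(1−p̄)/n) = 0.13750 + 3 × √(0.13750×0.86250/120) = 0.13750 + 3 × 0.03144 = 0.23181

0.2318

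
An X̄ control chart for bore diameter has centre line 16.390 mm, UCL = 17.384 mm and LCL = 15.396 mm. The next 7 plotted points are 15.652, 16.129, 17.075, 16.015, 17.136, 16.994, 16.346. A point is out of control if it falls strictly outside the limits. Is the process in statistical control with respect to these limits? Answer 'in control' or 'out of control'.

in control

All 7 points lie within [15.396, 17.384].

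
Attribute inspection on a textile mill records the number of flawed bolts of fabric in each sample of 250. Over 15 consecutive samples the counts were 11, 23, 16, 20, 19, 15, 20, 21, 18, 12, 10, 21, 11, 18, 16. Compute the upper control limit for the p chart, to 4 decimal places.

0.1143

p̄ = Σdᵢ / (k·n) = 251 / (15 × 250) = 0.06693
UCL = p̄ + 3·√(p̄(1−p̄)/n) = 0.06693 + 3 × √(0.06693×0.93307/250) = 0.06693 + 3 × 0.01581 = 0.11435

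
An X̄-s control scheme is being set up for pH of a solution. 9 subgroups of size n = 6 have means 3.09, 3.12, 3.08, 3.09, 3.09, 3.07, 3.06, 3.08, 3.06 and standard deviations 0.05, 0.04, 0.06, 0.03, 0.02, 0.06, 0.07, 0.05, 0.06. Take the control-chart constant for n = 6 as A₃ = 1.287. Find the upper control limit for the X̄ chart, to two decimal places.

3.15

X̄̄ = (3.09 + 3.12 + 3.08 + 3.09 + 3.09 + 3.07 + 3.06 + 3.08 + 3.06) / 9 = 3.0822
s̄ = (0.05 + 0.04 + 0.06 + 0.03 + 0.02 + 0.06 + 0.07 + 0.05 + 0.06) / 9 = 0.0489
UCL = X̄̄ + A₃·s̄ = 3.0822 + 1.287 × 0.0489 = 3.1451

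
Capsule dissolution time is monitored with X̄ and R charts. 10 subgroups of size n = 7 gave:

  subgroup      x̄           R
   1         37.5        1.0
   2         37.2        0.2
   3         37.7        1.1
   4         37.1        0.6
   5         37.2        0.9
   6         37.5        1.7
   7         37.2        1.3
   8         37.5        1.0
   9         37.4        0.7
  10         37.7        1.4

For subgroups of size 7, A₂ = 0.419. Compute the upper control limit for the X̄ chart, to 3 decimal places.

37.815

X̄̄ = (37.5 + 37.2 + 37.7 + 37.1 + 37.2 + 37.5 + 37.2 + 37.5 + 37.4 + 37.7) / 10 = 374.0000 / 10 = 37.4000
R̄ = (1.0 + 0.2 + 1.1 + 0.6 + 0.9 + 1.7 + 1.3 + 1.0 + 0.7 + 1.4) / 10 = 9.9000 / 10 = 0.9900
UCL = X̄̄ + A₂·R̄ = 37.4000 + 0.419 × 0.9900 = 37.8148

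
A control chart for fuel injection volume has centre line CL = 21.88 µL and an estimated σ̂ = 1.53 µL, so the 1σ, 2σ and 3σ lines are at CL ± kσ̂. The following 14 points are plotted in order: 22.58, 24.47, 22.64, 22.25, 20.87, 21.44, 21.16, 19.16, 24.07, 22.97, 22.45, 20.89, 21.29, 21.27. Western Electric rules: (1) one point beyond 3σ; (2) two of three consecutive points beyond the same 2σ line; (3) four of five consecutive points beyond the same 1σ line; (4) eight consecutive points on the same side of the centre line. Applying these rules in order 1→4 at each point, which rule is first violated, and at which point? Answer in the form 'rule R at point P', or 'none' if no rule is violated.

Zone of each point (C = within 1σ̂, B = 1σ̂–2σ̂, A = 2σ̂–3σ̂, * = beyond 3σ̂; sign = side of CL): 1:+C, 2:+B, 3:+C, 4:+C, 5:-C, 6:-C, 7:-C, 8:-B, 9:+B, 10:+C, 11:+C, 12:-C, 13:-C, 14:-C
No rule fires across all 14 points.

none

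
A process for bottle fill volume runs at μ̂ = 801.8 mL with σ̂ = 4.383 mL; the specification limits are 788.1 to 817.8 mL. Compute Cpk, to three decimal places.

1.042

Cpu = (USL − μ̂) / (3σ̂) = (817.8 − 801.8) / (3 × 4.383) = 1.2168; Cpl = (μ̂ − LSL) / (3σ̂) = (801.8 − 788.1) / (3 × 4.383) = 1.0419; Cpk = min(Cpu, Cpl) = 1.0419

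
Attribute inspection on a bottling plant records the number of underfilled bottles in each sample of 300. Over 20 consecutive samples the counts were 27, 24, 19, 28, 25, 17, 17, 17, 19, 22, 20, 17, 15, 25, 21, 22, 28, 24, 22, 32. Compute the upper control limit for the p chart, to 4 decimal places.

0.1187

p̄ = Σdᵢ / (k·n) = 441 / (20 × 300) = 0.07350
UCL = p̄ + 3·√(p̄(1−p̄)/n) = 0.07350 + 3 × √(0.07350×0.92650/300) = 0.07350 + 3 × 0.01507 = 0.11870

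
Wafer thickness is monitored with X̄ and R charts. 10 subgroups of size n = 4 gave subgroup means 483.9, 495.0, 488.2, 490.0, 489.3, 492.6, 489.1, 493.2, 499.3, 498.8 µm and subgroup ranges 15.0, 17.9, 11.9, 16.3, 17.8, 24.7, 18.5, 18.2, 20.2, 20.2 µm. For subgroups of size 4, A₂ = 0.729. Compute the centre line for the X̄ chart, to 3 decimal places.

491.940

X̄̄ = (483.9 + 495.0 + 488.2 + 490.0 + 489.3 + 492.6 + 489.1 + 493.2 + 499.3 + 498.8) / 10 = 4919.4000 / 10 = 491.9400
CL = X̄̄ = 491.9400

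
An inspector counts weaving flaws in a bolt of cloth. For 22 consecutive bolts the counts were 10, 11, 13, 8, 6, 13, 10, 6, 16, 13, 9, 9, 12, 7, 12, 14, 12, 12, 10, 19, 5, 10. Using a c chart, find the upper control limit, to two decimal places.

c̄ = (10 + 11 + 13 + 8 + 6 + 13 + 10 + 6 + 16 + 13 + 9 + 9 + 12 + 7 + 12 + 14 + 12 + 12 + 10 + 19 + 5 + 10) / 22 = 237 / 22 = 10.7727
UCL = c̄ + 3√c̄ = 10.7727 + 3 × √10.7727 = 10.7727 + 3 × 3.2822 = 20.6193

20.62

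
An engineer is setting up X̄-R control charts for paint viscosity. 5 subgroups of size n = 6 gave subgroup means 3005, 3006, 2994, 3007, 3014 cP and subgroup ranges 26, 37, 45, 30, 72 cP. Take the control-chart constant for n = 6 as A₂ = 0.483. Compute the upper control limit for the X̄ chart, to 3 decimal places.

X̄̄ = (3005 + 3006 + 2994 + 3007 + 3014) / 5 = 15026.0000 / 5 = 3005.2000
R̄ = (26 + 37 + 45 + 30 + 72) / 5 = 210.0000 / 5 = 42.0000
UCL = X̄̄ + A₂·R̄ = 3005.2000 + 0.483 × 42.0000 = 3025.4860

3025.486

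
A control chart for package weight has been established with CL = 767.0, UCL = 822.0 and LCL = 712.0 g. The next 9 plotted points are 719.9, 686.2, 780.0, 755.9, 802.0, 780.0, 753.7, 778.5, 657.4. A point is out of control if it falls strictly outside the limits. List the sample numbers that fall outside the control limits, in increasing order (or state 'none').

2, 9

Compare each point to [712.0, 822.0]: sample 2 = 686.2 < LCL; sample 9 = 657.4 < LCL.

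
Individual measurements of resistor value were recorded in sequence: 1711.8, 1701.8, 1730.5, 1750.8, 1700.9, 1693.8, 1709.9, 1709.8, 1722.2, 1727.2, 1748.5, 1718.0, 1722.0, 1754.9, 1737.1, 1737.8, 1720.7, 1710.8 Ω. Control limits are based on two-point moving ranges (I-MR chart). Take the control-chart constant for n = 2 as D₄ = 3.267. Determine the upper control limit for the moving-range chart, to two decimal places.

54.54

Moving ranges: 10.0, 28.7, 20.3, 49.9, 7.1, 16.1, 0.1, 12.4, 5.0, 21.3, 30.5, 4.0, 32.9, 17.8, 0.7, 17.1, 9.9; M̄R̄ = 283.8000 / 17 = 16.6941
UCL_MR = D₄·M̄R̄ = 3.267 × 16.6941 = 54.5397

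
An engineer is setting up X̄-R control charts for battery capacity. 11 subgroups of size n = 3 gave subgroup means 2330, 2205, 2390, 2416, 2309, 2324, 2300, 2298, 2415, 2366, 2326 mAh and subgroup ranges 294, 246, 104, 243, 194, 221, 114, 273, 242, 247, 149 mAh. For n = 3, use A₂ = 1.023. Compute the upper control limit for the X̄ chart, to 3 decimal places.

2550.866

X̄̄ = (2330 + 2205 + 2390 + 2416 + 2309 + 2324 + 2300 + 2298 + 2415 + 2366 + 2326) / 11 = 25679.0000 / 11 = 2334.4545
R̄ = (294 + 246 + 104 + 243 + 194 + 221 + 114 + 273 + 242 + 247 + 149) / 11 = 2327.0000 / 11 = 211.5455
UCL = X̄̄ + A₂·R̄ = 2334.4545 + 1.023 × 211.5455 = 2550.8655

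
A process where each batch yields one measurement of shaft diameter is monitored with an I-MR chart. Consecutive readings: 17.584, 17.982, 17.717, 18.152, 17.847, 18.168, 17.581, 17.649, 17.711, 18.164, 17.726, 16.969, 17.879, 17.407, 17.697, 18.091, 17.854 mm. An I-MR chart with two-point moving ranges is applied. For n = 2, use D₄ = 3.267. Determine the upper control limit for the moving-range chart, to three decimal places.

1.305

Moving ranges: 0.398, 0.265, 0.435, 0.305, 0.321, 0.587, 0.068, 0.062, 0.453, 0.438, 0.757, 0.910, 0.472, 0.290, 0.394, 0.237; M̄R̄ = 6.3920 / 16 = 0.3995
UCL_MR = D₄·M̄R̄ = 3.267 × 0.3995 = 1.3052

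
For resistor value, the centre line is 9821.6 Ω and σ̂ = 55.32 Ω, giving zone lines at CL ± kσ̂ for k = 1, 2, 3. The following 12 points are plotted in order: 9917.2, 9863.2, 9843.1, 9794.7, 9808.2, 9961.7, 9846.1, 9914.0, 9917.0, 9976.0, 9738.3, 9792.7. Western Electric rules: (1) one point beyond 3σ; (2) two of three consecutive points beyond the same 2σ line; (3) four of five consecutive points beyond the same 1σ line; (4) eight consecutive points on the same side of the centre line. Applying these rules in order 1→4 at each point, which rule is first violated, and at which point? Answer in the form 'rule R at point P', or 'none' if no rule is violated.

rule 3 at point 10

Zone of each point (C = within 1σ̂, B = 1σ̂–2σ̂, A = 2σ̂–3σ̂, * = beyond 3σ̂; sign = side of CL): 1:+B, 2:+C, 3:+C, 4:-C, 5:-C, 6:+A, 7:+C, 8:+B, 9:+B, 10:+A, 11:-B, 12:-C
Rule 3 (four of five consecutive points beyond the same 1σ limit) is satisfied at point 10.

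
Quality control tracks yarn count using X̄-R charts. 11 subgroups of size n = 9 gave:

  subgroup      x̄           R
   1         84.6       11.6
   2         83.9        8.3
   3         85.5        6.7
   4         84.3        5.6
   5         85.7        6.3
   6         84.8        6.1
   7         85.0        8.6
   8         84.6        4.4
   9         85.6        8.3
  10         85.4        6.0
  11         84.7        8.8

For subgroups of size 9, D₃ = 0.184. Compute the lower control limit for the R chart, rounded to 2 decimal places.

1.35

R̄ = (11.6 + 8.3 + 6.7 + 5.6 + 6.3 + 6.1 + 8.6 + 4.4 + 8.3 + 6.0 + 8.8) / 11 = 80.7000 / 11 = 7.3364
LCL_R = D₃·R̄ = 0.184 × 7.3364 = 1.3499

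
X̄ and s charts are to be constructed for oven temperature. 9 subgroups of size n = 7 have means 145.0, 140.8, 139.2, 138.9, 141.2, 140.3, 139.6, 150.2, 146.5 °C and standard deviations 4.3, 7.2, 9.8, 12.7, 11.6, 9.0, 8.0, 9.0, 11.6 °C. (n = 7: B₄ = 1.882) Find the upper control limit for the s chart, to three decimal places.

s̄ = (4.3 + 7.2 + 9.8 + 12.7 + 11.6 + 9.0 + 8.0 + 9.0 + 11.6) / 9 = 9.2444
UCL_s = B₄·s̄ = 1.882 × 9.2444 = 17.3980

17.398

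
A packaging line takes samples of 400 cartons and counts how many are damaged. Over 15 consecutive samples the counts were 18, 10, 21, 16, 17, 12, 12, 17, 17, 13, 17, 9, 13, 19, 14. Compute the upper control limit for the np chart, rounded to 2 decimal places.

26.40

p̄ = Σdᵢ / (k·n) = 225 / (15 × 400) = 0.03750
UCL = np̄ + 3·√(np̄(1−p̄)) = 15.0000 + 3 × √(15.0000×0.96250) = 15.0000 + 3 × 3.7997 = 26.3990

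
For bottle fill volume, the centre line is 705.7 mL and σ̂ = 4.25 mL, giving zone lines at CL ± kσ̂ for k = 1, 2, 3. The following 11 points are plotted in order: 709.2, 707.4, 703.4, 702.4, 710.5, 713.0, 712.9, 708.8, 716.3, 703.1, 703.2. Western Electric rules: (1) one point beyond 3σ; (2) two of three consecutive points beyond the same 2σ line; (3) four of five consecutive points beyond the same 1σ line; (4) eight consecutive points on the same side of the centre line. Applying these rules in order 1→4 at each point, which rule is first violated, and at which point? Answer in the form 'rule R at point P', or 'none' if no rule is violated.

Zone of each point (C = within 1σ̂, B = 1σ̂–2σ̂, A = 2σ̂–3σ̂, * = beyond 3σ̂; sign = side of CL): 1:+C, 2:+C, 3:-C, 4:-C, 5:+B, 6:+B, 7:+B, 8:+C, 9:+A, 10:-C, 11:-C
Rule 3 (four of five consecutive points beyond the same 1σ limit) is satisfied at point 9.

rule 3 at point 9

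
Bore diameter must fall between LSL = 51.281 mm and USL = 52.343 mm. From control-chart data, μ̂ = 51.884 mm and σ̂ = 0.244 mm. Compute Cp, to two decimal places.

Cp = (USL − LSL) / (6σ̂) = (52.343 − 51.281) / (6 × 0.244) = 1.0620 / 1.4640 = 0.7254

0.73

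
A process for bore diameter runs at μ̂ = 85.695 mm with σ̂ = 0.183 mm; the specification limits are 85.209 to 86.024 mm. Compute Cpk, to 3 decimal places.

Cpu = (USL − μ̂) / (3σ̂) = (86.024 − 85.695) / (3 × 0.183) = 0.5993; Cpl = (μ̂ − LSL) / (3σ̂) = (85.695 − 85.209) / (3 × 0.183) = 0.8852; Cpk = min(Cpu, Cpl) = 0.5993

0.599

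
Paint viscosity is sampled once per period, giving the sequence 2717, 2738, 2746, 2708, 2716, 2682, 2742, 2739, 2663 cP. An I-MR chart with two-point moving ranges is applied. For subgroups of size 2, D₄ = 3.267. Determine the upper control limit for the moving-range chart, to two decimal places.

101.28

Moving ranges: 21, 8, 38, 8, 34, 60, 3, 76; M̄R̄ = 248.0000 / 8 = 31.0000
UCL_MR = D₄·M̄R̄ = 3.267 × 31.0000 = 101.2770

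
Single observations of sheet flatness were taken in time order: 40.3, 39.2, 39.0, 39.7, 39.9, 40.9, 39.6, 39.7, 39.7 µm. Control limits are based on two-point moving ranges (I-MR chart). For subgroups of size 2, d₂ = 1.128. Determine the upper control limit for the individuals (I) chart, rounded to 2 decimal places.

41.31

X̄ = (40.3 + 39.2 + 39.0 + 39.7 + 39.9 + 40.9 + 39.6 + 39.7 + 39.7) / 9 = 39.7778
Moving ranges: 1.1, 0.2, 0.7, 0.2, 1.0, 1.3, 0.1, 0.0; M̄R̄ = 4.6000 / 8 = 0.5750
UCL = X̄ + 3·M̄R̄/d₂ = 39.7778 + 3 × 0.5750 / 1.128 = 41.3070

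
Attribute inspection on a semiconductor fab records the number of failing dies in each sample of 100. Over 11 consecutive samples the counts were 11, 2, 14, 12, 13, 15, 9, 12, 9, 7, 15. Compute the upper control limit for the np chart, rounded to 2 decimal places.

p̄ = Σdᵢ / (k·n) = 119 / (11 × 100) = 0.10818
UCL = np̄ + 3·√(np̄(1−p̄)) = 10.8182 + 3 × √(10.8182×0.89182) = 10.8182 + 3 × 3.1061 = 20.1365

20.14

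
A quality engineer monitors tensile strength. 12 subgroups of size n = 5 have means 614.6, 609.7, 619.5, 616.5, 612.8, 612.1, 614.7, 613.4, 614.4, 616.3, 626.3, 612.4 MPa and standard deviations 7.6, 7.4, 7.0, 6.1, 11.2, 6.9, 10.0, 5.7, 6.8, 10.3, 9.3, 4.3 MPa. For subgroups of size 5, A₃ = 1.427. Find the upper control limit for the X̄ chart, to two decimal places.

626.24

X̄̄ = (614.6 + 609.7 + 619.5 + 616.5 + 612.8 + 612.1 + 614.7 + 613.4 + 614.4 + 616.3 + 626.3 + 612.4) / 12 = 615.2250
s̄ = (7.6 + 7.4 + 7.0 + 6.1 + 11.2 + 6.9 + 10.0 + 5.7 + 6.8 + 10.3 + 9.3 + 4.3) / 12 = 7.7167
UCL = X̄̄ + A₃·s̄ = 615.2250 + 1.427 × 7.7167 = 626.2367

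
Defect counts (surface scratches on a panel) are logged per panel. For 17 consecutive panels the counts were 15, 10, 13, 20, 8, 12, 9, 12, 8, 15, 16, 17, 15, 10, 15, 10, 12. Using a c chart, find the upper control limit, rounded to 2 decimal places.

c̄ = (15 + 10 + 13 + 20 + 8 + 12 + 9 + 12 + 8 + 15 + 16 + 17 + 15 + 10 + 15 + 10 + 12) / 17 = 217 / 17 = 12.7647
UCL = c̄ + 3√c̄ = 12.7647 + 3 × √12.7647 = 12.7647 + 3 × 3.5728 = 23.4830

23.48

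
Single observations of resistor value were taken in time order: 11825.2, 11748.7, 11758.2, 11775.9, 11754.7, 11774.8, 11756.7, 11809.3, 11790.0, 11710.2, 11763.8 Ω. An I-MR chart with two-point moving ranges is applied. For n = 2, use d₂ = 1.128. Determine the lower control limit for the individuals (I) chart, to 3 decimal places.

X̄ = (11825.2 + 11748.7 + 11758.2 + 11775.9 + 11754.7 + 11774.8 + 11756.7 + 11809.3 + 11790.0 + 11710.2 + 11763.8) / 11 = 11769.7727
Moving ranges: 76.5, 9.5, 17.7, 21.2, 20.1, 18.1, 52.6, 19.3, 79.8, 53.6; M̄R̄ = 368.4000 / 10 = 36.8400
LCL = X̄ − 3·M̄R̄/d₂ = 11769.7727 − 3 × 36.8400 / 1.128 = 11671.7940

11671.794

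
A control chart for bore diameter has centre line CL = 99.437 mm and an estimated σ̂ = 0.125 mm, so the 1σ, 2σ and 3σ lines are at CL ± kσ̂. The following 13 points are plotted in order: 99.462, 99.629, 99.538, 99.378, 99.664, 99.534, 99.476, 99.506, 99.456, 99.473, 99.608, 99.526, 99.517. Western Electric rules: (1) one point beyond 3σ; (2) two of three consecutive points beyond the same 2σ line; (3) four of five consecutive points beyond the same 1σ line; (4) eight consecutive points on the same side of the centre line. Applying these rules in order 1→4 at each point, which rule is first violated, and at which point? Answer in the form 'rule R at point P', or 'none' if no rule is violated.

Zone of each point (C = within 1σ̂, B = 1σ̂–2σ̂, A = 2σ̂–3σ̂, * = beyond 3σ̂; sign = side of CL): 1:+C, 2:+B, 3:+C, 4:-C, 5:+B, 6:+C, 7:+C, 8:+C, 9:+C, 10:+C, 11:+B, 12:+C, 13:+C
Rule 4 (eight consecutive points on the same side of the centre line) is satisfied at point 12.

rule 4 at point 12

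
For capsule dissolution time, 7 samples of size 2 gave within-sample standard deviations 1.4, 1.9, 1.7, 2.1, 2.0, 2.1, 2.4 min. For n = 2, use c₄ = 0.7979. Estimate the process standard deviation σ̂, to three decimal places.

2.435

s̄ = (1.4 + 1.9 + 1.7 + 2.1 + 2.0 + 2.1 + 2.4) / 7 = 1.9429
σ̂ = s̄ / c₄ = 1.9429 / 0.7979 = 2.4350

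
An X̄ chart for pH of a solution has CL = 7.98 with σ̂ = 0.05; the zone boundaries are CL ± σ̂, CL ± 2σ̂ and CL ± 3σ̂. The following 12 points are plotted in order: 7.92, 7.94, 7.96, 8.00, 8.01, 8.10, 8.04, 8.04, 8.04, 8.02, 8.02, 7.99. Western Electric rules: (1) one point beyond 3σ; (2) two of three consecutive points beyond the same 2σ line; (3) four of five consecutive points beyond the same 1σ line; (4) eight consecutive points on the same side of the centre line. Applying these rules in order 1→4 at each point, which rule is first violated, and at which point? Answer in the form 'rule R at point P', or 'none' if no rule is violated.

Zone of each point (C = within 1σ̂, B = 1σ̂–2σ̂, A = 2σ̂–3σ̂, * = beyond 3σ̂; sign = side of CL): 1:-B, 2:-C, 3:-C, 4:+C, 5:+C, 6:+A, 7:+B, 8:+B, 9:+B, 10:+C, 11:+C, 12:+C
Rule 3 (four of five consecutive points beyond the same 1σ limit) is satisfied at point 9.

rule 3 at point 9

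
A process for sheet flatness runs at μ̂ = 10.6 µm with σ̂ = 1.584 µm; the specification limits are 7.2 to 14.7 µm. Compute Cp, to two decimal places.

Cp = (USL − LSL) / (6σ̂) = (14.7 − 7.2) / (6 × 1.584) = 7.5000 / 9.5040 = 0.7891

0.79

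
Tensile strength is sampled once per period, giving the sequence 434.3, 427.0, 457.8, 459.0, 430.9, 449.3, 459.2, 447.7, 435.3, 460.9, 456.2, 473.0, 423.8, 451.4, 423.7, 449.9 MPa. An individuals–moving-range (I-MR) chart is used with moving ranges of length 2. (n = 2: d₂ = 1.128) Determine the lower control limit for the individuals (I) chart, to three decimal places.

393.482

X̄ = (434.3 + 427.0 + 457.8 + 459.0 + 430.9 + 449.3 + 459.2 + 447.7 + 435.3 + 460.9 + 456.2 + 473.0 + 423.8 + 451.4 + 423.7 + 449.9) / 16 = 446.2125
Moving ranges: 7.3, 30.8, 1.2, 28.1, 18.4, 9.9, 11.5, 12.4, 25.6, 4.7, 16.8, 49.2, 27.6, 27.7, 26.2; M̄R̄ = 297.4000 / 15 = 19.8267
LCL = X̄ − 3·M̄R̄/d₂ = 446.2125 − 3 × 19.8267 / 1.128 = 393.4820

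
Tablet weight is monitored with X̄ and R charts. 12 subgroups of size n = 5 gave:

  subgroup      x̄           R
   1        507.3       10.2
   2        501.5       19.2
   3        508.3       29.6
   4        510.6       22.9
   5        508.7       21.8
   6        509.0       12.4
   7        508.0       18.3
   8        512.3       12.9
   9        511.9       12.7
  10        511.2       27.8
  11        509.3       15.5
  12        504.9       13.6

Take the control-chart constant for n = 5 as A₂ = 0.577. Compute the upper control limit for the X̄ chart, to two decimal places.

519.01

X̄̄ = (507.3 + 501.5 + 508.3 + 510.6 + 508.7 + 509.0 + 508.0 + 512.3 + 511.9 + 511.2 + 509.3 + 504.9) / 12 = 6103.0000 / 12 = 508.5833
R̄ = (10.2 + 19.2 + 29.6 + 22.9 + 21.8 + 12.4 + 18.3 + 12.9 + 12.7 + 27.8 + 15.5 + 13.6) / 12 = 216.9000 / 12 = 18.0750
UCL = X̄̄ + A₂·R̄ = 508.5833 + 0.577 × 18.0750 = 519.0126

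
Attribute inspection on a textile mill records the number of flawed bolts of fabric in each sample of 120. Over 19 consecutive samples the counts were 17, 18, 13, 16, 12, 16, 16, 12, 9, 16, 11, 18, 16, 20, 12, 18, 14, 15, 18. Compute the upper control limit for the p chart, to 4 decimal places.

p̄ = Σdᵢ / (k·n) = 287 / (19 × 120) = 0.12588
UCL = p̄ + 3·√(p̄(1−p̄)/n) = 0.12588 + 3 × √(0.12588×0.87412/120) = 0.12588 + 3 × 0.03028 = 0.21672

0.2167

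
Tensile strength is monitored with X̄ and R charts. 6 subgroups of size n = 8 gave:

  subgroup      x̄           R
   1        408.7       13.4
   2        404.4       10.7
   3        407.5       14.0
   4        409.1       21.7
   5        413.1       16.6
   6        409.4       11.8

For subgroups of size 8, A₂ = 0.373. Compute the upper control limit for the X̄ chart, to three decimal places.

X̄̄ = (408.7 + 404.4 + 407.5 + 409.1 + 413.1 + 409.4) / 6 = 2452.2000 / 6 = 408.7000
R̄ = (13.4 + 10.7 + 14.0 + 21.7 + 16.6 + 11.8) / 6 = 88.2000 / 6 = 14.7000
UCL = X̄̄ + A₂·R̄ = 408.7000 + 0.373 × 14.7000 = 414.1831

414.183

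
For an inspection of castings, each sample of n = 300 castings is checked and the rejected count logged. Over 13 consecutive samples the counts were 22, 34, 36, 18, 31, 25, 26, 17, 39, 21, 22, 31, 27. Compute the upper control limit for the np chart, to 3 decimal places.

41.678

p̄ = Σdᵢ / (k·n) = 349 / (13 × 300) = 0.08949
UCL = np̄ + 3·√(np̄(1−p̄)) = 26.8462 + 3 × √(26.8462×0.91051) = 26.8462 + 3 × 4.9441 = 41.6783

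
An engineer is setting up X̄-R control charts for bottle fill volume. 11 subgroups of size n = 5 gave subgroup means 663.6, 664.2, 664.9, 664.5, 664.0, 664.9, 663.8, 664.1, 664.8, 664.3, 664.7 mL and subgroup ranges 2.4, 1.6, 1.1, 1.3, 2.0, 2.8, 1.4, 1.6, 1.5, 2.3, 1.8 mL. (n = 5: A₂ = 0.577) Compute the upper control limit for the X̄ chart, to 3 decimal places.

X̄̄ = (663.6 + 664.2 + 664.9 + 664.5 + 664.0 + 664.9 + 663.8 + 664.1 + 664.8 + 664.3 + 664.7) / 11 = 7307.8000 / 11 = 664.3455
R̄ = (2.4 + 1.6 + 1.1 + 1.3 + 2.0 + 2.8 + 1.4 + 1.6 + 1.5 + 2.3 + 1.8) / 11 = 19.8000 / 11 = 1.8000
UCL = X̄̄ + A₂·R̄ = 664.3455 + 0.577 × 1.8000 = 665.3841

665.384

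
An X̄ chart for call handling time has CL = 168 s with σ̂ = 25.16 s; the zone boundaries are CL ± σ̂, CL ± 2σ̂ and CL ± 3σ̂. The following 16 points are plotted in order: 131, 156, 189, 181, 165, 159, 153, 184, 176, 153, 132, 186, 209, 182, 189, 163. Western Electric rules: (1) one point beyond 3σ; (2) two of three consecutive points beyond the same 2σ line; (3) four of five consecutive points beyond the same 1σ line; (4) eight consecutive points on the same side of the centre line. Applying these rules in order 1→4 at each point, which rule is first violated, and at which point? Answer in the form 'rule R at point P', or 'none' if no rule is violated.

none

Zone of each point (C = within 1σ̂, B = 1σ̂–2σ̂, A = 2σ̂–3σ̂, * = beyond 3σ̂; sign = side of CL): 1:-B, 2:-C, 3:+C, 4:+C, 5:-C, 6:-C, 7:-C, 8:+C, 9:+C, 10:-C, 11:-B, 12:+C, 13:+B, 14:+C, 15:+C, 16:-C
No rule fires across all 16 points.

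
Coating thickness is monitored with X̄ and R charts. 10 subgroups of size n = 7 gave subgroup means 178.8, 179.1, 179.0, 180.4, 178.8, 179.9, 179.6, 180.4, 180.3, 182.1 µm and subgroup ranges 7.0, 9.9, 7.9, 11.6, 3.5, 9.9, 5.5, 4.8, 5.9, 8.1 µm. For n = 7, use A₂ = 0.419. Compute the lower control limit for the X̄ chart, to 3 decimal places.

176.735

X̄̄ = (178.8 + 179.1 + 179.0 + 180.4 + 178.8 + 179.9 + 179.6 + 180.4 + 180.3 + 182.1) / 10 = 1798.4000 / 10 = 179.8400
R̄ = (7.0 + 9.9 + 7.9 + 11.6 + 3.5 + 9.9 + 5.5 + 4.8 + 5.9 + 8.1) / 10 = 74.1000 / 10 = 7.4100
LCL = X̄̄ − A₂·R̄ = 179.8400 − 0.419 × 7.4100 = 176.7352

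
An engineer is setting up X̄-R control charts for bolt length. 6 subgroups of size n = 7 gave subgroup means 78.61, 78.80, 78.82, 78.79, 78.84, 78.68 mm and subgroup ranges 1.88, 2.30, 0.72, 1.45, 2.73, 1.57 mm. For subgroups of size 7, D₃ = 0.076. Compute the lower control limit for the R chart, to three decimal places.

R̄ = (1.88 + 2.30 + 0.72 + 1.45 + 2.73 + 1.57) / 6 = 10.6500 / 6 = 1.7750
LCL_R = D₃·R̄ = 0.076 × 1.7750 = 0.1349

0.135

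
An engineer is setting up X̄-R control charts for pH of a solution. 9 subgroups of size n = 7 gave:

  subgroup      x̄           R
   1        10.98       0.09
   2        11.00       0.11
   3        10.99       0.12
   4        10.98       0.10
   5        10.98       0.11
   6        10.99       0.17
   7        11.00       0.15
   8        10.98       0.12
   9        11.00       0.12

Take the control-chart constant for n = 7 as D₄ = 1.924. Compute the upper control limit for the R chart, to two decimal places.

R̄ = (0.09 + 0.11 + 0.12 + 0.10 + 0.11 + 0.17 + 0.15 + 0.12 + 0.12) / 9 = 1.0900 / 9 = 0.1211
UCL_R = D₄·R̄ = 1.924 × 0.1211 = 0.2330

0.23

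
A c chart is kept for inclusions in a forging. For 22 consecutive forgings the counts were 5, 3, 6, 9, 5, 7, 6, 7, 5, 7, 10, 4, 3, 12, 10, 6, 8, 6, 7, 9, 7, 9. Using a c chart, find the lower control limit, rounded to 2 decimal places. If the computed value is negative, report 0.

0.00

c̄ = (5 + 3 + 6 + 9 + 5 + 7 + 6 + 7 + 5 + 7 + 10 + 4 + 3 + 12 + 10 + 6 + 8 + 6 + 7 + 9 + 7 + 9) / 22 = 151 / 22 = 6.8636
LCL = c̄ − 3√c̄ = 6.8636 − 3 × 2.6199 = -0.9959 → 0 (cannot be negative)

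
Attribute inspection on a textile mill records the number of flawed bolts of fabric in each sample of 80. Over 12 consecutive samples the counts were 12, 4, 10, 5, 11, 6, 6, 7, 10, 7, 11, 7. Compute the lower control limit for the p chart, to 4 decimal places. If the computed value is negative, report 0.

0.0000

p̄ = Σdᵢ / (k·n) = 96 / (12 × 80) = 0.10000
LCL = p̄ − 3·√(p̄(1−p̄)/n) = 0.10000 − 3 × 0.03354 = -0.00062 → 0 (negative, so LCL = 0)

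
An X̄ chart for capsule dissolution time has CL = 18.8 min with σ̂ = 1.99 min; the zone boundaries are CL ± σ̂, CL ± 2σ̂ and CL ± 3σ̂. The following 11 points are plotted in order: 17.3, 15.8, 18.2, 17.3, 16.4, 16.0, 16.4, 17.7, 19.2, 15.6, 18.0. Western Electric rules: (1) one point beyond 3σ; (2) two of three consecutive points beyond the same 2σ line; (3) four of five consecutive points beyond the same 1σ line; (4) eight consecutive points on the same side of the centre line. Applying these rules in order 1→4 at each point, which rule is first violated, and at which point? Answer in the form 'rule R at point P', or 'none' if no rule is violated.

rule 4 at point 8

Zone of each point (C = within 1σ̂, B = 1σ̂–2σ̂, A = 2σ̂–3σ̂, * = beyond 3σ̂; sign = side of CL): 1:-C, 2:-B, 3:-C, 4:-C, 5:-B, 6:-B, 7:-B, 8:-C, 9:+C, 10:-B, 11:-C
Rule 4 (eight consecutive points on the same side of the centre line) is satisfied at point 8.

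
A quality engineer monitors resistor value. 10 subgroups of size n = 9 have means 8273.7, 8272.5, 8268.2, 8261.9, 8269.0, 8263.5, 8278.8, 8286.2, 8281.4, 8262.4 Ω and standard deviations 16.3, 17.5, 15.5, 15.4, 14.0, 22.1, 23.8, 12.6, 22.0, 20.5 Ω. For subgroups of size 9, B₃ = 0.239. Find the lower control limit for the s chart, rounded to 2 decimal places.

4.29

s̄ = (16.3 + 17.5 + 15.5 + 15.4 + 14.0 + 22.1 + 23.8 + 12.6 + 22.0 + 20.5) / 10 = 17.9700
LCL_s = B₃·s̄ = 0.239 × 17.9700 = 4.2948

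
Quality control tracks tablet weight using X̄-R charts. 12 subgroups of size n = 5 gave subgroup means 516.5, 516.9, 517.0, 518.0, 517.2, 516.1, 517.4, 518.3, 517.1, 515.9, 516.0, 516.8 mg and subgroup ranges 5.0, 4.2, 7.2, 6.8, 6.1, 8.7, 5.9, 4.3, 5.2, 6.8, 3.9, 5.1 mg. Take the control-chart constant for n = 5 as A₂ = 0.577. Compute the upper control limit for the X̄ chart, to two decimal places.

X̄̄ = (516.5 + 516.9 + 517.0 + 518.0 + 517.2 + 516.1 + 517.4 + 518.3 + 517.1 + 515.9 + 516.0 + 516.8) / 12 = 6203.2000 / 12 = 516.9333
R̄ = (5.0 + 4.2 + 7.2 + 6.8 + 6.1 + 8.7 + 5.9 + 4.3 + 5.2 + 6.8 + 3.9 + 5.1) / 12 = 69.2000 / 12 = 5.7667
UCL = X̄̄ + A₂·R̄ = 516.9333 + 0.577 × 5.7667 = 520.2607

520.26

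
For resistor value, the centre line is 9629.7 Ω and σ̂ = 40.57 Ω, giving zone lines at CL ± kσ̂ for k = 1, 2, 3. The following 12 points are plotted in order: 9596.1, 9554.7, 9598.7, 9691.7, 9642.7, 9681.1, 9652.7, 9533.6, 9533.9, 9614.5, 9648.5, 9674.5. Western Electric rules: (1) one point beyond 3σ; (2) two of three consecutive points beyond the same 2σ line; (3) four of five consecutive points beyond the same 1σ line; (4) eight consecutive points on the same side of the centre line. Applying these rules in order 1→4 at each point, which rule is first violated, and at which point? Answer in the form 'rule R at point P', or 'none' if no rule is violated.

rule 2 at point 9

Zone of each point (C = within 1σ̂, B = 1σ̂–2σ̂, A = 2σ̂–3σ̂, * = beyond 3σ̂; sign = side of CL): 1:-C, 2:-B, 3:-C, 4:+B, 5:+C, 6:+B, 7:+C, 8:-A, 9:-A, 10:-C, 11:+C, 12:+B
Rule 2 (two of three consecutive points beyond the same 2σ limit) is satisfied at point 9.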